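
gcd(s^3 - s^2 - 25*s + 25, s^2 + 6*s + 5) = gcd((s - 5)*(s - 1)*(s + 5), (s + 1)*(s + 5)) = s + 5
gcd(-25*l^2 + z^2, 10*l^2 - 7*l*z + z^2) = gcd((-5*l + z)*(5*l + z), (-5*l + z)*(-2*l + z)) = -5*l + z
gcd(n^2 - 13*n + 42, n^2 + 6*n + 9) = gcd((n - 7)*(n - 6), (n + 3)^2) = 1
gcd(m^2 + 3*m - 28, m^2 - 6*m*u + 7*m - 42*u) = m + 7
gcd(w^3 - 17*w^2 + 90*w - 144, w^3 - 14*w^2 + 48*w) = w^2 - 14*w + 48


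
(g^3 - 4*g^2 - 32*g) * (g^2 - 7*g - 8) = g^5 - 11*g^4 - 12*g^3 + 256*g^2 + 256*g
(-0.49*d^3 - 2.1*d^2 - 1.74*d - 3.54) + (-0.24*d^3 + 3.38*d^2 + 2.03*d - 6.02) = -0.73*d^3 + 1.28*d^2 + 0.29*d - 9.56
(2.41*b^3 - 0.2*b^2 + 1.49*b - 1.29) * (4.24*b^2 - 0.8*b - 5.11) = 10.2184*b^5 - 2.776*b^4 - 5.8375*b^3 - 5.6396*b^2 - 6.5819*b + 6.5919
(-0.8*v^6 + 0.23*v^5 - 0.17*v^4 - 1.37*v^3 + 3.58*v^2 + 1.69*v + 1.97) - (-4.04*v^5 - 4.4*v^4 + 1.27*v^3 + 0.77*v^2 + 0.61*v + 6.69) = -0.8*v^6 + 4.27*v^5 + 4.23*v^4 - 2.64*v^3 + 2.81*v^2 + 1.08*v - 4.72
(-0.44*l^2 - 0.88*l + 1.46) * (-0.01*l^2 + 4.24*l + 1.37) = 0.0044*l^4 - 1.8568*l^3 - 4.3486*l^2 + 4.9848*l + 2.0002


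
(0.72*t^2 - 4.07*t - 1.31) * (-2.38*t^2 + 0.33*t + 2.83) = -1.7136*t^4 + 9.9242*t^3 + 3.8123*t^2 - 11.9504*t - 3.7073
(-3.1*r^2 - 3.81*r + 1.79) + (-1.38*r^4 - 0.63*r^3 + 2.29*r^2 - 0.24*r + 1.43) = -1.38*r^4 - 0.63*r^3 - 0.81*r^2 - 4.05*r + 3.22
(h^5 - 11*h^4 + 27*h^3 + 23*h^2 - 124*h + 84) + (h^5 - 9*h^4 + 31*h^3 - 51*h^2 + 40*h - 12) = 2*h^5 - 20*h^4 + 58*h^3 - 28*h^2 - 84*h + 72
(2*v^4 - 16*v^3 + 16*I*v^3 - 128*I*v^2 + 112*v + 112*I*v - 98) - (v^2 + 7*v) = 2*v^4 - 16*v^3 + 16*I*v^3 - v^2 - 128*I*v^2 + 105*v + 112*I*v - 98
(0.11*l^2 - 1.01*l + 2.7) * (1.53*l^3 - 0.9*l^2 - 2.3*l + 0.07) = 0.1683*l^5 - 1.6443*l^4 + 4.787*l^3 - 0.0993000000000004*l^2 - 6.2807*l + 0.189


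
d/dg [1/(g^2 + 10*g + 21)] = 2*(-g - 5)/(g^2 + 10*g + 21)^2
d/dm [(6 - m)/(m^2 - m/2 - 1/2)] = 2*(-2*m^2 + m + (m - 6)*(4*m - 1) + 1)/(-2*m^2 + m + 1)^2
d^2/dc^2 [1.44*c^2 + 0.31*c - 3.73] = 2.88000000000000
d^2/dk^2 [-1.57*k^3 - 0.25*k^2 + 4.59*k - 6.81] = -9.42*k - 0.5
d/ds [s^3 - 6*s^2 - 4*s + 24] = 3*s^2 - 12*s - 4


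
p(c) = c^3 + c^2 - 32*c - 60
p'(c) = 3*c^2 + 2*c - 32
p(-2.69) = 13.85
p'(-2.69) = -15.67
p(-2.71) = 14.16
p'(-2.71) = -15.39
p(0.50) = -75.62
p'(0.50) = -30.25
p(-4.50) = 13.12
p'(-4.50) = 19.75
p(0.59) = -78.33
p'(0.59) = -29.78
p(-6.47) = -81.94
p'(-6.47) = 80.64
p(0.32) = -70.10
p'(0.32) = -31.05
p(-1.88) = -2.95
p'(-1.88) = -25.16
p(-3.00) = 18.00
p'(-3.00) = -11.00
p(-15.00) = -2730.00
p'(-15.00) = 613.00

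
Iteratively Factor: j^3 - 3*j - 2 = (j - 2)*(j^2 + 2*j + 1) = (j - 2)*(j + 1)*(j + 1)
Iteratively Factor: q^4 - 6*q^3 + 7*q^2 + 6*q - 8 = (q - 4)*(q^3 - 2*q^2 - q + 2) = (q - 4)*(q - 2)*(q^2 - 1) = (q - 4)*(q - 2)*(q - 1)*(q + 1)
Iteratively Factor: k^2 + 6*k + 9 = (k + 3)*(k + 3)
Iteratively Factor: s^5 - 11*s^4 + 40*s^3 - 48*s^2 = (s)*(s^4 - 11*s^3 + 40*s^2 - 48*s) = s*(s - 4)*(s^3 - 7*s^2 + 12*s) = s*(s - 4)^2*(s^2 - 3*s) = s^2*(s - 4)^2*(s - 3)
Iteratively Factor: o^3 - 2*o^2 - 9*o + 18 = (o - 3)*(o^2 + o - 6) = (o - 3)*(o - 2)*(o + 3)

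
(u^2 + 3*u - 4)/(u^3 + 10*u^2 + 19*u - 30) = (u + 4)/(u^2 + 11*u + 30)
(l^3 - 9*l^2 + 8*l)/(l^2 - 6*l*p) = (l^2 - 9*l + 8)/(l - 6*p)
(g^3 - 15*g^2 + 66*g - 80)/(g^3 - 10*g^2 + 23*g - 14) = (g^2 - 13*g + 40)/(g^2 - 8*g + 7)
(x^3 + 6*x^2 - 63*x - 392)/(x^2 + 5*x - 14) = (x^2 - x - 56)/(x - 2)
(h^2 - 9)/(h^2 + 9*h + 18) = (h - 3)/(h + 6)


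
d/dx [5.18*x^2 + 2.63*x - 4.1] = 10.36*x + 2.63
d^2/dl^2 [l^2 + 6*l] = 2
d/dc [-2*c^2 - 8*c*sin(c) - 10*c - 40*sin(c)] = -8*c*cos(c) - 4*c - 8*sin(c) - 40*cos(c) - 10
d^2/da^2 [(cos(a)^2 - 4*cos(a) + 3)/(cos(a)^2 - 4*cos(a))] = 3*(-(1 - cos(2*a))^2 - 15*cos(a) - 9*cos(2*a) + 3*cos(3*a) + 27)/((cos(a) - 4)^3*cos(a)^3)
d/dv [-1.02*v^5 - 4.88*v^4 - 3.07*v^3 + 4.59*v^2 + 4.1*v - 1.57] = -5.1*v^4 - 19.52*v^3 - 9.21*v^2 + 9.18*v + 4.1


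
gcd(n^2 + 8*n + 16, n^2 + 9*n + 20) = n + 4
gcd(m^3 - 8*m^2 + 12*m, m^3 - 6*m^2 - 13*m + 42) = m - 2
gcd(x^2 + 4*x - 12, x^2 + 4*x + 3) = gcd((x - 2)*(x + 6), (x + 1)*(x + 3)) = 1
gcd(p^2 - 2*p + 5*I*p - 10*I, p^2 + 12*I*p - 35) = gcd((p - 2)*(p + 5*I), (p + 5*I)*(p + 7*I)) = p + 5*I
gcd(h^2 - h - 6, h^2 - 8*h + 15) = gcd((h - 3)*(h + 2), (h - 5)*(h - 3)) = h - 3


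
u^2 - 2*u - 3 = (u - 3)*(u + 1)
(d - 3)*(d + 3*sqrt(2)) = d^2 - 3*d + 3*sqrt(2)*d - 9*sqrt(2)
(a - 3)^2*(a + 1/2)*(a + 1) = a^4 - 9*a^3/2 + a^2/2 + 21*a/2 + 9/2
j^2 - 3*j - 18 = (j - 6)*(j + 3)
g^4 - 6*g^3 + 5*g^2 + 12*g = g*(g - 4)*(g - 3)*(g + 1)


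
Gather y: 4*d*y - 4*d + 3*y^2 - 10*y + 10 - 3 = -4*d + 3*y^2 + y*(4*d - 10) + 7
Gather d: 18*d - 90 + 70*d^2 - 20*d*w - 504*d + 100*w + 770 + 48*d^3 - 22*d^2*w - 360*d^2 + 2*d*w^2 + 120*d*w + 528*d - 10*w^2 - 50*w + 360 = 48*d^3 + d^2*(-22*w - 290) + d*(2*w^2 + 100*w + 42) - 10*w^2 + 50*w + 1040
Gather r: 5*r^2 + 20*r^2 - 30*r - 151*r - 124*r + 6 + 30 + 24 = 25*r^2 - 305*r + 60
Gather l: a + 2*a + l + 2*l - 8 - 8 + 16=3*a + 3*l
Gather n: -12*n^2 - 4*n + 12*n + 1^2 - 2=-12*n^2 + 8*n - 1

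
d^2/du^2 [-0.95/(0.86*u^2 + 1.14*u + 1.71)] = (1.40524*u^2 + 1.86276*u - 0.95*(1.72*u + 1.14)*(3.44*u + 2.28) + 2.79414)/(0.86*u^2 + 1.14*u + 1.71)^3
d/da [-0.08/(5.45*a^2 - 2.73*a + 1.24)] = (0.872*a - 0.2184)/(5.45*a^2 - 2.73*a + 1.24)^2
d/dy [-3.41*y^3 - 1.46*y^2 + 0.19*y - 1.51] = -10.23*y^2 - 2.92*y + 0.19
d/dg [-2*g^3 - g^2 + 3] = 2*g*(-3*g - 1)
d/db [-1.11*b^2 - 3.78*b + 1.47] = -2.22*b - 3.78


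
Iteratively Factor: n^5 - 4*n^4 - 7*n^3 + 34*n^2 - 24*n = (n - 1)*(n^4 - 3*n^3 - 10*n^2 + 24*n) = (n - 1)*(n + 3)*(n^3 - 6*n^2 + 8*n) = (n - 4)*(n - 1)*(n + 3)*(n^2 - 2*n) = (n - 4)*(n - 2)*(n - 1)*(n + 3)*(n)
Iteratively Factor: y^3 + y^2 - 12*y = (y + 4)*(y^2 - 3*y) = y*(y + 4)*(y - 3)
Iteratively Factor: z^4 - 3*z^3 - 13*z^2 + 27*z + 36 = (z + 3)*(z^3 - 6*z^2 + 5*z + 12) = (z - 3)*(z + 3)*(z^2 - 3*z - 4) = (z - 3)*(z + 1)*(z + 3)*(z - 4)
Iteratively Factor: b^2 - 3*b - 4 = (b - 4)*(b + 1)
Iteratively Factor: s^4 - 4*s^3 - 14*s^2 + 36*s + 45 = (s + 3)*(s^3 - 7*s^2 + 7*s + 15) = (s - 5)*(s + 3)*(s^2 - 2*s - 3) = (s - 5)*(s + 1)*(s + 3)*(s - 3)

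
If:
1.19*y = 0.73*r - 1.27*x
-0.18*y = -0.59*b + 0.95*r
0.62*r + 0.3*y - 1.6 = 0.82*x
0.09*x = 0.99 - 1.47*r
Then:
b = 1.60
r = 0.73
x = -0.89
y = 1.40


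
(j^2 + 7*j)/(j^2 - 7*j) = (j + 7)/(j - 7)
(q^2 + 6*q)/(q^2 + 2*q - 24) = q/(q - 4)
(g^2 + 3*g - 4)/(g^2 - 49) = (g^2 + 3*g - 4)/(g^2 - 49)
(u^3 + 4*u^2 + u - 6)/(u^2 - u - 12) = (u^2 + u - 2)/(u - 4)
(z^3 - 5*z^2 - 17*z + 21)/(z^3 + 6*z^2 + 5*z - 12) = (z - 7)/(z + 4)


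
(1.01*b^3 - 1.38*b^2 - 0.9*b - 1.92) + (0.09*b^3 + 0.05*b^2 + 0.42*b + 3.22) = 1.1*b^3 - 1.33*b^2 - 0.48*b + 1.3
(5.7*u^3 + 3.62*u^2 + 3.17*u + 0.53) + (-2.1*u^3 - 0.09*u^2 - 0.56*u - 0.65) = 3.6*u^3 + 3.53*u^2 + 2.61*u - 0.12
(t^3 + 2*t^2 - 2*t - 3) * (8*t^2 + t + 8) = 8*t^5 + 17*t^4 - 6*t^3 - 10*t^2 - 19*t - 24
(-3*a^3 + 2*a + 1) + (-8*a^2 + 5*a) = -3*a^3 - 8*a^2 + 7*a + 1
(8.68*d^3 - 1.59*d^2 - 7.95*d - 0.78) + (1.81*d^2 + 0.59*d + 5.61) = 8.68*d^3 + 0.22*d^2 - 7.36*d + 4.83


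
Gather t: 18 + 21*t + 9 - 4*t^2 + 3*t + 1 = -4*t^2 + 24*t + 28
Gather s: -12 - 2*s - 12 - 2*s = -4*s - 24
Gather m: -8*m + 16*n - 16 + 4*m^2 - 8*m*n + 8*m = 4*m^2 - 8*m*n + 16*n - 16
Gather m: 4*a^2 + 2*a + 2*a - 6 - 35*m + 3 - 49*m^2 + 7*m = 4*a^2 + 4*a - 49*m^2 - 28*m - 3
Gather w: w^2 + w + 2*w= w^2 + 3*w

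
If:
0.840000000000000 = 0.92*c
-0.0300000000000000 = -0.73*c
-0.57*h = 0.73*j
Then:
No Solution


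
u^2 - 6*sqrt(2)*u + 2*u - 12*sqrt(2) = (u + 2)*(u - 6*sqrt(2))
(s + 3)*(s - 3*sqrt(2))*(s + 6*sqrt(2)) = s^3 + 3*s^2 + 3*sqrt(2)*s^2 - 36*s + 9*sqrt(2)*s - 108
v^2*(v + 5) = v^3 + 5*v^2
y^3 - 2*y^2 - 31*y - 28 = (y - 7)*(y + 1)*(y + 4)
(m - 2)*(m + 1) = m^2 - m - 2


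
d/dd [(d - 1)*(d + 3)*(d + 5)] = 3*d^2 + 14*d + 7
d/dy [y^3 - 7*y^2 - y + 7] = 3*y^2 - 14*y - 1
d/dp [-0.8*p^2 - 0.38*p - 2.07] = -1.6*p - 0.38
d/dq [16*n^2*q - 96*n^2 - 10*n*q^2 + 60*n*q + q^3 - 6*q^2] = 16*n^2 - 20*n*q + 60*n + 3*q^2 - 12*q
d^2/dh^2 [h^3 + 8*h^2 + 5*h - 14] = 6*h + 16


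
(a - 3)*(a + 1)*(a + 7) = a^3 + 5*a^2 - 17*a - 21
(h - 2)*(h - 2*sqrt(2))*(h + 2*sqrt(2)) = h^3 - 2*h^2 - 8*h + 16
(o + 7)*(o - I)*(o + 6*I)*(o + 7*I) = o^4 + 7*o^3 + 12*I*o^3 - 29*o^2 + 84*I*o^2 - 203*o + 42*I*o + 294*I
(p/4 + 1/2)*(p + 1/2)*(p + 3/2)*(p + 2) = p^4/4 + 3*p^3/2 + 51*p^2/16 + 11*p/4 + 3/4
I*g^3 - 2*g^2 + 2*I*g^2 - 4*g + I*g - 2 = (g + 1)*(g + 2*I)*(I*g + I)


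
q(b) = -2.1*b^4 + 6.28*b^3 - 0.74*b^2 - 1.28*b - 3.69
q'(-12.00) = 17244.64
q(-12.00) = -54492.33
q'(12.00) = -11821.28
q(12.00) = -32819.37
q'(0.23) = -0.73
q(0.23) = -3.95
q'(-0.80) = 16.26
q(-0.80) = -7.22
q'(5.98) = -1132.72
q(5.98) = -1380.34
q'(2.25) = -4.91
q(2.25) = 7.40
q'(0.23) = -0.73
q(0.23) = -3.95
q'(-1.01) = 28.09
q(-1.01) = -11.81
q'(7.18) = -2149.89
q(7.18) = -3307.58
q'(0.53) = 1.98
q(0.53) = -3.81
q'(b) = -8.4*b^3 + 18.84*b^2 - 1.48*b - 1.28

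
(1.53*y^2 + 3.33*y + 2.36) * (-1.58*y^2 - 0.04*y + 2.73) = -2.4174*y^4 - 5.3226*y^3 + 0.3149*y^2 + 8.9965*y + 6.4428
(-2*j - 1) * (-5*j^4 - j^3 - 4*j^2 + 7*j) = 10*j^5 + 7*j^4 + 9*j^3 - 10*j^2 - 7*j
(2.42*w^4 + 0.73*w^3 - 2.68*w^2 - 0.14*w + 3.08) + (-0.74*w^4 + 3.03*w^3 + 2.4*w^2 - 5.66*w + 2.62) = 1.68*w^4 + 3.76*w^3 - 0.28*w^2 - 5.8*w + 5.7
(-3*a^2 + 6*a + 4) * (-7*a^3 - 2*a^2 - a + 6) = 21*a^5 - 36*a^4 - 37*a^3 - 32*a^2 + 32*a + 24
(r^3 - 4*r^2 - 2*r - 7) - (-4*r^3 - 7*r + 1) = 5*r^3 - 4*r^2 + 5*r - 8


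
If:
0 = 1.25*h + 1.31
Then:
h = -1.05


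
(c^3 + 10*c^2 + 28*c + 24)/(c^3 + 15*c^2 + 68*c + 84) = (c + 2)/(c + 7)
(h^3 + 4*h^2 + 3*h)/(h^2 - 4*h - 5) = h*(h + 3)/(h - 5)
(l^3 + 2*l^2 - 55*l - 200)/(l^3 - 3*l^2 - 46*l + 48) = (l^2 + 10*l + 25)/(l^2 + 5*l - 6)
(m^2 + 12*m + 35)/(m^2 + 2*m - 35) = (m + 5)/(m - 5)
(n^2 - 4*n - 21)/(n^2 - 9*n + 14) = (n + 3)/(n - 2)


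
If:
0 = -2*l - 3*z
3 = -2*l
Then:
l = -3/2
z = 1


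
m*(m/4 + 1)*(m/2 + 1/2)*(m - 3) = m^4/8 + m^3/4 - 11*m^2/8 - 3*m/2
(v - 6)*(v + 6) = v^2 - 36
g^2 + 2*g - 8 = (g - 2)*(g + 4)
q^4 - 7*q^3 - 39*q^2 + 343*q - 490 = (q - 7)*(q - 5)*(q - 2)*(q + 7)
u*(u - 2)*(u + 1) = u^3 - u^2 - 2*u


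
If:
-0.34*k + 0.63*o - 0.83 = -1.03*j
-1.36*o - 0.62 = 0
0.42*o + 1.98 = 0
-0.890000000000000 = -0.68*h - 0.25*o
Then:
No Solution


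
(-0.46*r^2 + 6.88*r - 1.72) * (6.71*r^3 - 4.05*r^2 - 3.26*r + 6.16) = -3.0866*r^5 + 48.0278*r^4 - 37.9056*r^3 - 18.2964*r^2 + 47.988*r - 10.5952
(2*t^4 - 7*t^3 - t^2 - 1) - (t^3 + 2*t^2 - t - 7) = 2*t^4 - 8*t^3 - 3*t^2 + t + 6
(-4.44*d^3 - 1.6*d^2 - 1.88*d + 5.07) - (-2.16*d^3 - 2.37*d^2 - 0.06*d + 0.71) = -2.28*d^3 + 0.77*d^2 - 1.82*d + 4.36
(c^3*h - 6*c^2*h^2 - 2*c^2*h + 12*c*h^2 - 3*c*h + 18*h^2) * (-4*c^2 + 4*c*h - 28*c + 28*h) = -4*c^5*h + 28*c^4*h^2 - 20*c^4*h - 24*c^3*h^3 + 140*c^3*h^2 + 68*c^3*h - 120*c^2*h^3 - 476*c^2*h^2 + 84*c^2*h + 408*c*h^3 - 588*c*h^2 + 504*h^3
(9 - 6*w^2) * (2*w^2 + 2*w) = -12*w^4 - 12*w^3 + 18*w^2 + 18*w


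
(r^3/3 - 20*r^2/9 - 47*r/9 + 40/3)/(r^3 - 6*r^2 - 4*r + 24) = (3*r^3 - 20*r^2 - 47*r + 120)/(9*(r^3 - 6*r^2 - 4*r + 24))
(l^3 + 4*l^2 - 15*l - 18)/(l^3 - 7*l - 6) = (l + 6)/(l + 2)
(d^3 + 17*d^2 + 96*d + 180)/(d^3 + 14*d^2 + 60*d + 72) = (d + 5)/(d + 2)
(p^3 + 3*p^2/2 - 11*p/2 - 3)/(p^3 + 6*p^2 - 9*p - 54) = (p^2 - 3*p/2 - 1)/(p^2 + 3*p - 18)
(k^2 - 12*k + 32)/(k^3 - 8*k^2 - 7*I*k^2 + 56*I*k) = (k - 4)/(k*(k - 7*I))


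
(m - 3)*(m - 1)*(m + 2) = m^3 - 2*m^2 - 5*m + 6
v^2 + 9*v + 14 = (v + 2)*(v + 7)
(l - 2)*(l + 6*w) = l^2 + 6*l*w - 2*l - 12*w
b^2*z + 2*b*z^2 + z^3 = z*(b + z)^2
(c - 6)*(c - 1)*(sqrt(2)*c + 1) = sqrt(2)*c^3 - 7*sqrt(2)*c^2 + c^2 - 7*c + 6*sqrt(2)*c + 6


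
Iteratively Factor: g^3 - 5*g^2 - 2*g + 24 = (g - 4)*(g^2 - g - 6) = (g - 4)*(g + 2)*(g - 3)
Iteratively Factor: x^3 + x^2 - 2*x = (x - 1)*(x^2 + 2*x) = x*(x - 1)*(x + 2)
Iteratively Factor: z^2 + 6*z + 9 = (z + 3)*(z + 3)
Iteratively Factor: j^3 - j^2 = (j)*(j^2 - j) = j^2*(j - 1)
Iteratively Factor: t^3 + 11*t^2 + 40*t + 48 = (t + 4)*(t^2 + 7*t + 12) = (t + 4)^2*(t + 3)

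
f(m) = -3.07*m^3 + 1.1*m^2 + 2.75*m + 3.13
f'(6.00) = -315.61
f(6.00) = -603.89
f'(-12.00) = -1349.89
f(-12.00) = 5433.49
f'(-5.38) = -275.66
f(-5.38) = 498.24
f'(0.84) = -1.90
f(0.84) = 4.40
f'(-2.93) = -82.76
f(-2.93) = 81.74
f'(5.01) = -217.40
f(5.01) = -341.54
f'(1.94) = -27.64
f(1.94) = -9.81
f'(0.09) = 2.87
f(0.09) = 3.38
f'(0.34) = 2.43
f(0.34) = 4.07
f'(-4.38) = -183.57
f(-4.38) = 270.15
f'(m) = -9.21*m^2 + 2.2*m + 2.75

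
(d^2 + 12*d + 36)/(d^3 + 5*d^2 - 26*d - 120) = (d + 6)/(d^2 - d - 20)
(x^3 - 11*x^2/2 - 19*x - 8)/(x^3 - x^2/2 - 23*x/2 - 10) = (-2*x^3 + 11*x^2 + 38*x + 16)/(-2*x^3 + x^2 + 23*x + 20)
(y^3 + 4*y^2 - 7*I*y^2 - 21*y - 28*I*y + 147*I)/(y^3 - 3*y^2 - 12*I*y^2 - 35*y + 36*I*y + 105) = (y + 7)/(y - 5*I)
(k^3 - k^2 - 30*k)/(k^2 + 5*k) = k - 6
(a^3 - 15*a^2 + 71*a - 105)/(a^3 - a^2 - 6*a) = (a^2 - 12*a + 35)/(a*(a + 2))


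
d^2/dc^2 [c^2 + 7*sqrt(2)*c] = 2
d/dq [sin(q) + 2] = cos(q)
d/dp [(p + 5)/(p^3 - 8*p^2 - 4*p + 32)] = (p^3 - 8*p^2 - 4*p + (p + 5)*(-3*p^2 + 16*p + 4) + 32)/(p^3 - 8*p^2 - 4*p + 32)^2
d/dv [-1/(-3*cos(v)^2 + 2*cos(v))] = 2*(-sin(v)/cos(v)^2 + 3*tan(v))/(3*cos(v) - 2)^2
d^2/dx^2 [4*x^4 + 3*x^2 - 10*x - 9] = 48*x^2 + 6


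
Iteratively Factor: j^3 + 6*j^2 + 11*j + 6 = (j + 1)*(j^2 + 5*j + 6) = (j + 1)*(j + 2)*(j + 3)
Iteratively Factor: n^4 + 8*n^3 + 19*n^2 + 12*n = (n + 3)*(n^3 + 5*n^2 + 4*n) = n*(n + 3)*(n^2 + 5*n + 4) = n*(n + 1)*(n + 3)*(n + 4)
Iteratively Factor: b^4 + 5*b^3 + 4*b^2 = (b + 1)*(b^3 + 4*b^2) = b*(b + 1)*(b^2 + 4*b) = b*(b + 1)*(b + 4)*(b)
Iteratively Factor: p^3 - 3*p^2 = (p)*(p^2 - 3*p) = p*(p - 3)*(p)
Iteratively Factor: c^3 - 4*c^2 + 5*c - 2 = (c - 1)*(c^2 - 3*c + 2) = (c - 2)*(c - 1)*(c - 1)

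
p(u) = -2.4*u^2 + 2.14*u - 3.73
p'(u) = 2.14 - 4.8*u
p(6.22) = -83.27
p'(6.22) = -27.72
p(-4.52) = -62.44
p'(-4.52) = 23.84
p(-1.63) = -13.59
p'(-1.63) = 9.96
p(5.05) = -54.13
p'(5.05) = -22.10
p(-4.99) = -74.17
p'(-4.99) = 26.09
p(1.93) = -8.54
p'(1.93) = -7.12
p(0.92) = -3.79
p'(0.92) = -2.28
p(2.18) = -10.47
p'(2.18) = -8.32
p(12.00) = -323.65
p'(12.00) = -55.46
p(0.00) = -3.73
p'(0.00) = 2.14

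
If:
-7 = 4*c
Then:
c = -7/4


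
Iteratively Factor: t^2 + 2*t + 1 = (t + 1)*(t + 1)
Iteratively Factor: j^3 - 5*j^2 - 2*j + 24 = (j - 3)*(j^2 - 2*j - 8) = (j - 4)*(j - 3)*(j + 2)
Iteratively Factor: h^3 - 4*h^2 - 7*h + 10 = (h + 2)*(h^2 - 6*h + 5) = (h - 5)*(h + 2)*(h - 1)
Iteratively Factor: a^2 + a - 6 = (a + 3)*(a - 2)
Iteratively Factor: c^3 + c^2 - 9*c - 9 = (c + 3)*(c^2 - 2*c - 3) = (c - 3)*(c + 3)*(c + 1)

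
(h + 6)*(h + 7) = h^2 + 13*h + 42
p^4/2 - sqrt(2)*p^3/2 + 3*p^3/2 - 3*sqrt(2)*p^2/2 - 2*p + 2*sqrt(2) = (p/2 + 1)*(p - 1)*(p + 2)*(p - sqrt(2))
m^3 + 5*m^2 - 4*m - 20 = (m - 2)*(m + 2)*(m + 5)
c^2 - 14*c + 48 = (c - 8)*(c - 6)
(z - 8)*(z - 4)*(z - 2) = z^3 - 14*z^2 + 56*z - 64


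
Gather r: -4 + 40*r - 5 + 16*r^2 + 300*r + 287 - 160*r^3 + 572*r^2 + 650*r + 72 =-160*r^3 + 588*r^2 + 990*r + 350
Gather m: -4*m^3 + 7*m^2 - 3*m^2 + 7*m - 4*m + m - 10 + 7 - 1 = -4*m^3 + 4*m^2 + 4*m - 4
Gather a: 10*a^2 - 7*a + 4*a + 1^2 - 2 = 10*a^2 - 3*a - 1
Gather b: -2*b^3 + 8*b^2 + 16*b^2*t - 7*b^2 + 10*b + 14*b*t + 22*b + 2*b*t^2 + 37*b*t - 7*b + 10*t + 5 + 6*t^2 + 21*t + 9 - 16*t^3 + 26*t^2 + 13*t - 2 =-2*b^3 + b^2*(16*t + 1) + b*(2*t^2 + 51*t + 25) - 16*t^3 + 32*t^2 + 44*t + 12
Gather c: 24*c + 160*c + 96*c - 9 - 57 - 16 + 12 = 280*c - 70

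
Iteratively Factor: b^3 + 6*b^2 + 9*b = (b + 3)*(b^2 + 3*b) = (b + 3)^2*(b)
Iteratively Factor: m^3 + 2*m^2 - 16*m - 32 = (m + 2)*(m^2 - 16) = (m + 2)*(m + 4)*(m - 4)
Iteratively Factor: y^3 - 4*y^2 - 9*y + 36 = (y + 3)*(y^2 - 7*y + 12) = (y - 3)*(y + 3)*(y - 4)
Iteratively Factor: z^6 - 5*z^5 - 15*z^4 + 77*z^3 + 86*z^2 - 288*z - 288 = (z - 3)*(z^5 - 2*z^4 - 21*z^3 + 14*z^2 + 128*z + 96) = (z - 3)*(z + 2)*(z^4 - 4*z^3 - 13*z^2 + 40*z + 48) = (z - 3)*(z + 2)*(z + 3)*(z^3 - 7*z^2 + 8*z + 16) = (z - 3)*(z + 1)*(z + 2)*(z + 3)*(z^2 - 8*z + 16) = (z - 4)*(z - 3)*(z + 1)*(z + 2)*(z + 3)*(z - 4)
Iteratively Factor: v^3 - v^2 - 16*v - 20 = (v - 5)*(v^2 + 4*v + 4) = (v - 5)*(v + 2)*(v + 2)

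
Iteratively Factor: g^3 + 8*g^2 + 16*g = (g + 4)*(g^2 + 4*g) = g*(g + 4)*(g + 4)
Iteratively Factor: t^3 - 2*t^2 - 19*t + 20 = (t + 4)*(t^2 - 6*t + 5) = (t - 1)*(t + 4)*(t - 5)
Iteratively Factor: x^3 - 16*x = (x)*(x^2 - 16) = x*(x - 4)*(x + 4)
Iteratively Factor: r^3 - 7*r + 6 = (r + 3)*(r^2 - 3*r + 2) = (r - 2)*(r + 3)*(r - 1)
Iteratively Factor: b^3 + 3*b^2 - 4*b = (b - 1)*(b^2 + 4*b) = b*(b - 1)*(b + 4)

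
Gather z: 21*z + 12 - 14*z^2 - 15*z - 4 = -14*z^2 + 6*z + 8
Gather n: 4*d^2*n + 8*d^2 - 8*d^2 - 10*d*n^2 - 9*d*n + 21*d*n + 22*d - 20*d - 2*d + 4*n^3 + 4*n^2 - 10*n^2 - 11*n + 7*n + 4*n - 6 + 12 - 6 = 4*n^3 + n^2*(-10*d - 6) + n*(4*d^2 + 12*d)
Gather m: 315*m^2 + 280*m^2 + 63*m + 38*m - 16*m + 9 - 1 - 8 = 595*m^2 + 85*m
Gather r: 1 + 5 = 6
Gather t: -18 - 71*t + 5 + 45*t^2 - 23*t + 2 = 45*t^2 - 94*t - 11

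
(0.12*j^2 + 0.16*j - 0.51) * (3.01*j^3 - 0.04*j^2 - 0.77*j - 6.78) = 0.3612*j^5 + 0.4768*j^4 - 1.6339*j^3 - 0.9164*j^2 - 0.6921*j + 3.4578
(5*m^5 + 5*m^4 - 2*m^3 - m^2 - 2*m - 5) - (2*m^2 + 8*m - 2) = 5*m^5 + 5*m^4 - 2*m^3 - 3*m^2 - 10*m - 3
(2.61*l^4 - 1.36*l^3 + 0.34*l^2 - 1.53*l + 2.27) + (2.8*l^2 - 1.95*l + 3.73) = 2.61*l^4 - 1.36*l^3 + 3.14*l^2 - 3.48*l + 6.0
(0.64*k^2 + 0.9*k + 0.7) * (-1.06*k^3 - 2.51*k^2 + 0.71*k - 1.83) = -0.6784*k^5 - 2.5604*k^4 - 2.5466*k^3 - 2.2892*k^2 - 1.15*k - 1.281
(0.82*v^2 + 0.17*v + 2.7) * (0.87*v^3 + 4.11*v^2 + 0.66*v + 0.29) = 0.7134*v^5 + 3.5181*v^4 + 3.5889*v^3 + 11.447*v^2 + 1.8313*v + 0.783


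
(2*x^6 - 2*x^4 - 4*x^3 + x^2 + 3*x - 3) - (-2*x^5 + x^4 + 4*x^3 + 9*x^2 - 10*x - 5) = 2*x^6 + 2*x^5 - 3*x^4 - 8*x^3 - 8*x^2 + 13*x + 2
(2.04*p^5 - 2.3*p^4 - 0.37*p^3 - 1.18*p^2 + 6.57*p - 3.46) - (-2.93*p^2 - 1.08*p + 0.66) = 2.04*p^5 - 2.3*p^4 - 0.37*p^3 + 1.75*p^2 + 7.65*p - 4.12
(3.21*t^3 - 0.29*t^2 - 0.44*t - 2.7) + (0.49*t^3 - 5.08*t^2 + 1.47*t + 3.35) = 3.7*t^3 - 5.37*t^2 + 1.03*t + 0.65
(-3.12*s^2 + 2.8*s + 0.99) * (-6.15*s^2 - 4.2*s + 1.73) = 19.188*s^4 - 4.116*s^3 - 23.2461*s^2 + 0.685999999999999*s + 1.7127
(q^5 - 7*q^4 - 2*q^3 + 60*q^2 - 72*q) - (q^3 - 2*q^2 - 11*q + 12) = q^5 - 7*q^4 - 3*q^3 + 62*q^2 - 61*q - 12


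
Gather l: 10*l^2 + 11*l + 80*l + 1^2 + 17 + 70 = 10*l^2 + 91*l + 88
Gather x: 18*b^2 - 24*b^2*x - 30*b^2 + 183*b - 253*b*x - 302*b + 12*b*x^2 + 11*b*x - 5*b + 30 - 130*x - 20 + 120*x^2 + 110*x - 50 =-12*b^2 - 124*b + x^2*(12*b + 120) + x*(-24*b^2 - 242*b - 20) - 40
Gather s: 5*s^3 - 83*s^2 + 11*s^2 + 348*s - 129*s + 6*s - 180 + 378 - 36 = 5*s^3 - 72*s^2 + 225*s + 162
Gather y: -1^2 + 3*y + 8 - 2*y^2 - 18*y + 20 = -2*y^2 - 15*y + 27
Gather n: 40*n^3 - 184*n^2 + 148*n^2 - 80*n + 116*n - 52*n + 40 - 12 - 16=40*n^3 - 36*n^2 - 16*n + 12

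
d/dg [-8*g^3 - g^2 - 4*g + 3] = -24*g^2 - 2*g - 4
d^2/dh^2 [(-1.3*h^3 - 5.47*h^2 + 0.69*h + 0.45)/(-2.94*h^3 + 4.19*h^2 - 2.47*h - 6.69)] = (2.8421709430404e-14*h^7 + 126.589344*h^6 - 92.4265440000004*h^5 - 540.838872*h^4 - 1229.76906*h^3 + 1144.71792*h^2 + 314.097156*h + 481.716468)/(25.412184*h^9 - 108.650052*h^8 + 218.893878*h^7 - 82.644659*h^6 - 310.567965*h^5 + 567.151266*h^4 - 5.60287700000003*h^3 - 440.139114*h^2 + 331.642701*h + 299.418309)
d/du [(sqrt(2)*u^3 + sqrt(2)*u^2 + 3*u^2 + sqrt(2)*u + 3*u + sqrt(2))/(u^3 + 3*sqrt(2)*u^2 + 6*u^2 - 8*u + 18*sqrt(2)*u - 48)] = (3*u^4 + 5*sqrt(2)*u^4 - 18*sqrt(2)*u^3 + 66*u^3 - 116*sqrt(2)*u^2 - 12*u^2 - 300*u - 108*sqrt(2)*u - 180 - 40*sqrt(2))/(u^6 + 6*sqrt(2)*u^5 + 12*u^5 + 38*u^4 + 72*sqrt(2)*u^4 + 24*u^3 + 168*sqrt(2)*u^3 - 576*sqrt(2)*u^2 + 136*u^2 - 1728*sqrt(2)*u + 768*u + 2304)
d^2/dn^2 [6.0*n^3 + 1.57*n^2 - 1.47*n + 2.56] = 36.0*n + 3.14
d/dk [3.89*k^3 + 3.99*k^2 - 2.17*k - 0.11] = 11.67*k^2 + 7.98*k - 2.17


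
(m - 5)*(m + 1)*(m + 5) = m^3 + m^2 - 25*m - 25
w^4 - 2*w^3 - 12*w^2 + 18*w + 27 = (w - 3)^2*(w + 1)*(w + 3)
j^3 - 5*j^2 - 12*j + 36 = (j - 6)*(j - 2)*(j + 3)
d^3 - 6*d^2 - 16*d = d*(d - 8)*(d + 2)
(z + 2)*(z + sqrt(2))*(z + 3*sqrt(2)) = z^3 + 2*z^2 + 4*sqrt(2)*z^2 + 6*z + 8*sqrt(2)*z + 12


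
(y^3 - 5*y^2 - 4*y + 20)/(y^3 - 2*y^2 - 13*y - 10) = (y - 2)/(y + 1)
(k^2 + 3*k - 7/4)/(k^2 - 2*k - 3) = (-k^2 - 3*k + 7/4)/(-k^2 + 2*k + 3)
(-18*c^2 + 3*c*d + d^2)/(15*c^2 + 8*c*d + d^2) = (-18*c^2 + 3*c*d + d^2)/(15*c^2 + 8*c*d + d^2)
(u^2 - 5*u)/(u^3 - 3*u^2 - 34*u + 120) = u/(u^2 + 2*u - 24)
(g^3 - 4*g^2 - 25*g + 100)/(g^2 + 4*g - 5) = (g^2 - 9*g + 20)/(g - 1)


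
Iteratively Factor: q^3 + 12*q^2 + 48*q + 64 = (q + 4)*(q^2 + 8*q + 16) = (q + 4)^2*(q + 4)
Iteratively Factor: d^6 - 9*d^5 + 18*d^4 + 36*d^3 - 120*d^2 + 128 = (d + 1)*(d^5 - 10*d^4 + 28*d^3 + 8*d^2 - 128*d + 128) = (d - 2)*(d + 1)*(d^4 - 8*d^3 + 12*d^2 + 32*d - 64) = (d - 2)^2*(d + 1)*(d^3 - 6*d^2 + 32) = (d - 4)*(d - 2)^2*(d + 1)*(d^2 - 2*d - 8) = (d - 4)^2*(d - 2)^2*(d + 1)*(d + 2)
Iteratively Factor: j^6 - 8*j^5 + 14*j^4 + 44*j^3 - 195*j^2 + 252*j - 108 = (j - 2)*(j^5 - 6*j^4 + 2*j^3 + 48*j^2 - 99*j + 54) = (j - 3)*(j - 2)*(j^4 - 3*j^3 - 7*j^2 + 27*j - 18) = (j - 3)*(j - 2)^2*(j^3 - j^2 - 9*j + 9) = (j - 3)*(j - 2)^2*(j - 1)*(j^2 - 9) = (j - 3)^2*(j - 2)^2*(j - 1)*(j + 3)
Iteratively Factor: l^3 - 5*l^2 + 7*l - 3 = (l - 1)*(l^2 - 4*l + 3) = (l - 1)^2*(l - 3)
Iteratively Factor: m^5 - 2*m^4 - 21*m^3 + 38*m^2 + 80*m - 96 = (m - 4)*(m^4 + 2*m^3 - 13*m^2 - 14*m + 24) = (m - 4)*(m - 3)*(m^3 + 5*m^2 + 2*m - 8) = (m - 4)*(m - 3)*(m + 2)*(m^2 + 3*m - 4) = (m - 4)*(m - 3)*(m + 2)*(m + 4)*(m - 1)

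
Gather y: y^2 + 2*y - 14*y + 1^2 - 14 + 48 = y^2 - 12*y + 35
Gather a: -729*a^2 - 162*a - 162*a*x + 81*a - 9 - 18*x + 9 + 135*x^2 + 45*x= -729*a^2 + a*(-162*x - 81) + 135*x^2 + 27*x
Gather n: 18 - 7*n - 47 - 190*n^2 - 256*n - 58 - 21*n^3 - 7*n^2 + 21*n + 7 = -21*n^3 - 197*n^2 - 242*n - 80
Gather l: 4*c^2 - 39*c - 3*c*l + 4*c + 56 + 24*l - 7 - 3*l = 4*c^2 - 35*c + l*(21 - 3*c) + 49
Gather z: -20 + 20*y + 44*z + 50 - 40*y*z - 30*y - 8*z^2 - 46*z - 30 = -10*y - 8*z^2 + z*(-40*y - 2)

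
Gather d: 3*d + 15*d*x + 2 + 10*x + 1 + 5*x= d*(15*x + 3) + 15*x + 3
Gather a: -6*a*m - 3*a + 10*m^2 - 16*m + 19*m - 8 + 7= a*(-6*m - 3) + 10*m^2 + 3*m - 1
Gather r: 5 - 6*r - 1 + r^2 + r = r^2 - 5*r + 4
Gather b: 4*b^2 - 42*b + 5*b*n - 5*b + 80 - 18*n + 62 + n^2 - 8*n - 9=4*b^2 + b*(5*n - 47) + n^2 - 26*n + 133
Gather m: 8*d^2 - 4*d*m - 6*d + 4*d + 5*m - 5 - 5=8*d^2 - 2*d + m*(5 - 4*d) - 10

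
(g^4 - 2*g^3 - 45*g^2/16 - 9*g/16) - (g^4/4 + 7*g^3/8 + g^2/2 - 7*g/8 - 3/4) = 3*g^4/4 - 23*g^3/8 - 53*g^2/16 + 5*g/16 + 3/4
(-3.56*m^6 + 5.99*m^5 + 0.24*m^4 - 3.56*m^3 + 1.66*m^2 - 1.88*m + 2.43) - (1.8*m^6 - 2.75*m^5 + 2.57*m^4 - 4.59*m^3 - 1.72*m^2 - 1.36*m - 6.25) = -5.36*m^6 + 8.74*m^5 - 2.33*m^4 + 1.03*m^3 + 3.38*m^2 - 0.52*m + 8.68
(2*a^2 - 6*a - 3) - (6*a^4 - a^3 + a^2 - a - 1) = -6*a^4 + a^3 + a^2 - 5*a - 2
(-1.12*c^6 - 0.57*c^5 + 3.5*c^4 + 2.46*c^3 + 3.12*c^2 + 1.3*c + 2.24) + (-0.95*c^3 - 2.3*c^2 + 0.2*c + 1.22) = -1.12*c^6 - 0.57*c^5 + 3.5*c^4 + 1.51*c^3 + 0.82*c^2 + 1.5*c + 3.46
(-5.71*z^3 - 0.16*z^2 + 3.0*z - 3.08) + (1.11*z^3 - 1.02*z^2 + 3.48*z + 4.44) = -4.6*z^3 - 1.18*z^2 + 6.48*z + 1.36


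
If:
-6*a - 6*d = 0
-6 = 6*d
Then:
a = 1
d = -1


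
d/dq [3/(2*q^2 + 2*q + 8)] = 3*(-2*q - 1)/(2*(q^2 + q + 4)^2)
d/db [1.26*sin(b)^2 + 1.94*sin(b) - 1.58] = (2.52*sin(b) + 1.94)*cos(b)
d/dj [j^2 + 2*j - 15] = 2*j + 2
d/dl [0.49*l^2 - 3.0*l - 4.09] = 0.98*l - 3.0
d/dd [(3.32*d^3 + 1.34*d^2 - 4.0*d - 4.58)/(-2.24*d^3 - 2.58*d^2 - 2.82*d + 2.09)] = (-5.564*d^4 - 36.6448*d^3 - 24.06*d^2 - 18.0316*d - 21.2756)/(5.0176*d^6 + 11.5584*d^5 + 19.29*d^4 + 5.188*d^3 - 2.832*d^2 - 11.7876*d + 4.3681)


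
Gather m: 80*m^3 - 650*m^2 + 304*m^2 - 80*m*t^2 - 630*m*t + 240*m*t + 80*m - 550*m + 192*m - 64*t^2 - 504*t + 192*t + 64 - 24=80*m^3 - 346*m^2 + m*(-80*t^2 - 390*t - 278) - 64*t^2 - 312*t + 40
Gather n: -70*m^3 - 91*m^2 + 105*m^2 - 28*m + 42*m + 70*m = -70*m^3 + 14*m^2 + 84*m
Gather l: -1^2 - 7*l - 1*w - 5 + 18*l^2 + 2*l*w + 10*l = 18*l^2 + l*(2*w + 3) - w - 6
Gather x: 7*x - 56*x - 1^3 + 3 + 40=42 - 49*x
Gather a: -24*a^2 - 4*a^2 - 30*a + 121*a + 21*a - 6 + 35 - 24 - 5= -28*a^2 + 112*a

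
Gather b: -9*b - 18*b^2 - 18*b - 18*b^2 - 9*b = -36*b^2 - 36*b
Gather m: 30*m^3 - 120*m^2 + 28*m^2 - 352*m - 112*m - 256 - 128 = 30*m^3 - 92*m^2 - 464*m - 384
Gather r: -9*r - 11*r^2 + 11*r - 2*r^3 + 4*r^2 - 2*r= -2*r^3 - 7*r^2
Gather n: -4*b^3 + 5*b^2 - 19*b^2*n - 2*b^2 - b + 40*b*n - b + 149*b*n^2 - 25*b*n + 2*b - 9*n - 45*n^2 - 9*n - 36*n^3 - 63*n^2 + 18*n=-4*b^3 + 3*b^2 - 36*n^3 + n^2*(149*b - 108) + n*(-19*b^2 + 15*b)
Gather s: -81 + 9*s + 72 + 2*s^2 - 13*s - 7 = 2*s^2 - 4*s - 16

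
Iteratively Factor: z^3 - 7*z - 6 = (z + 1)*(z^2 - z - 6) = (z + 1)*(z + 2)*(z - 3)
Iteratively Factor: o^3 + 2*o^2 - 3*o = (o - 1)*(o^2 + 3*o) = o*(o - 1)*(o + 3)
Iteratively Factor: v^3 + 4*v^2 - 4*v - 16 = (v - 2)*(v^2 + 6*v + 8) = (v - 2)*(v + 4)*(v + 2)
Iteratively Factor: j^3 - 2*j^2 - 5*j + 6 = (j - 3)*(j^2 + j - 2) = (j - 3)*(j - 1)*(j + 2)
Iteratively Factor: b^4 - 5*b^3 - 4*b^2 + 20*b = (b - 5)*(b^3 - 4*b) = (b - 5)*(b - 2)*(b^2 + 2*b) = (b - 5)*(b - 2)*(b + 2)*(b)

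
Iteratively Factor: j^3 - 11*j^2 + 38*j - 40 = (j - 2)*(j^2 - 9*j + 20) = (j - 5)*(j - 2)*(j - 4)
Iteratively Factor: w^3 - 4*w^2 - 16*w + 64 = (w + 4)*(w^2 - 8*w + 16) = (w - 4)*(w + 4)*(w - 4)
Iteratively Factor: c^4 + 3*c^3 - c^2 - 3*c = (c)*(c^3 + 3*c^2 - c - 3) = c*(c + 1)*(c^2 + 2*c - 3) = c*(c + 1)*(c + 3)*(c - 1)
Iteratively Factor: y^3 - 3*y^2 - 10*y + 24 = (y + 3)*(y^2 - 6*y + 8) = (y - 4)*(y + 3)*(y - 2)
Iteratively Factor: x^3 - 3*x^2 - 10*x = (x)*(x^2 - 3*x - 10) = x*(x + 2)*(x - 5)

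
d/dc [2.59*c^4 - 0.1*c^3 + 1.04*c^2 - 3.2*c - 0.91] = 10.36*c^3 - 0.3*c^2 + 2.08*c - 3.2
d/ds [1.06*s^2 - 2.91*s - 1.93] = 2.12*s - 2.91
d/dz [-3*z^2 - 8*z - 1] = -6*z - 8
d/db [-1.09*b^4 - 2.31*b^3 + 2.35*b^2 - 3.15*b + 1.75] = -4.36*b^3 - 6.93*b^2 + 4.7*b - 3.15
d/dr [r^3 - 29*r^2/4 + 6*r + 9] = 3*r^2 - 29*r/2 + 6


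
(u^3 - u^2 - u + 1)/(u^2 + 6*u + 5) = (u^2 - 2*u + 1)/(u + 5)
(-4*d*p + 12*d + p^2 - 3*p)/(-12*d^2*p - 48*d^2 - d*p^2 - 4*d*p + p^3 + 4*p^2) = (p - 3)/(3*d*p + 12*d + p^2 + 4*p)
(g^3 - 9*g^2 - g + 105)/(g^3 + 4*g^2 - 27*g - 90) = (g - 7)/(g + 6)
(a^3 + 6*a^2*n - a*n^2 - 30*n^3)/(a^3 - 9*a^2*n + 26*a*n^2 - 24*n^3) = (a^2 + 8*a*n + 15*n^2)/(a^2 - 7*a*n + 12*n^2)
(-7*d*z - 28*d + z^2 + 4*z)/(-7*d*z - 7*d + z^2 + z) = (z + 4)/(z + 1)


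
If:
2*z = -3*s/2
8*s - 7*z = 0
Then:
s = 0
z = 0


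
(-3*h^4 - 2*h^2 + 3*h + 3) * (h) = -3*h^5 - 2*h^3 + 3*h^2 + 3*h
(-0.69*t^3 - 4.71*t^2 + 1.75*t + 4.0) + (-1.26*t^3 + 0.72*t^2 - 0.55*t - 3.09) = -1.95*t^3 - 3.99*t^2 + 1.2*t + 0.91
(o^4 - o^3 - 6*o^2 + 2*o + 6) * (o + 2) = o^5 + o^4 - 8*o^3 - 10*o^2 + 10*o + 12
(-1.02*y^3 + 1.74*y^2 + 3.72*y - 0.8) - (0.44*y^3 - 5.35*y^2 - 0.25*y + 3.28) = -1.46*y^3 + 7.09*y^2 + 3.97*y - 4.08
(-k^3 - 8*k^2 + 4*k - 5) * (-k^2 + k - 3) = k^5 + 7*k^4 - 9*k^3 + 33*k^2 - 17*k + 15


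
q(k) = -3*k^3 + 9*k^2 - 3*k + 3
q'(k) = -9*k^2 + 18*k - 3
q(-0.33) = 5.08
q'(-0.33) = -9.92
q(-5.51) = 794.62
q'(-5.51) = -375.42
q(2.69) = 1.66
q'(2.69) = -19.70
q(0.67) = 4.13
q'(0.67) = 5.02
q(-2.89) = 159.25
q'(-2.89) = -130.19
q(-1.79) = 54.41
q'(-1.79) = -64.06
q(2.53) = 4.44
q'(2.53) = -15.07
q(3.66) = -34.50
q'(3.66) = -57.68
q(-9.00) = 2946.00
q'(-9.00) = -894.00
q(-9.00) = 2946.00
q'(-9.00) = -894.00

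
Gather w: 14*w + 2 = 14*w + 2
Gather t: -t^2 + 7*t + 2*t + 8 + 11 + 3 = -t^2 + 9*t + 22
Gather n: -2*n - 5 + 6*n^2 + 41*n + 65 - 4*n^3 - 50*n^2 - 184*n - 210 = -4*n^3 - 44*n^2 - 145*n - 150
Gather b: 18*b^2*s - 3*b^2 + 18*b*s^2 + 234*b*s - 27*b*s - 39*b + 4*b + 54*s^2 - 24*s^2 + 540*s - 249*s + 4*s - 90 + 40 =b^2*(18*s - 3) + b*(18*s^2 + 207*s - 35) + 30*s^2 + 295*s - 50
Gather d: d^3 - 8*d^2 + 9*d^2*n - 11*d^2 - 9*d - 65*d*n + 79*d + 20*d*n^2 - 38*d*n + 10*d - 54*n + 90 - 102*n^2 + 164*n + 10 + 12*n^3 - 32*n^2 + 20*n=d^3 + d^2*(9*n - 19) + d*(20*n^2 - 103*n + 80) + 12*n^3 - 134*n^2 + 130*n + 100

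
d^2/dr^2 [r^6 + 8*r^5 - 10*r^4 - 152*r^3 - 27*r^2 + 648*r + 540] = 30*r^4 + 160*r^3 - 120*r^2 - 912*r - 54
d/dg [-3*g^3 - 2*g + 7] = -9*g^2 - 2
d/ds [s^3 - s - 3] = 3*s^2 - 1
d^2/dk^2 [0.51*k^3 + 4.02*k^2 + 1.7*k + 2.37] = 3.06*k + 8.04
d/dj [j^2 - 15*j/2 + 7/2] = 2*j - 15/2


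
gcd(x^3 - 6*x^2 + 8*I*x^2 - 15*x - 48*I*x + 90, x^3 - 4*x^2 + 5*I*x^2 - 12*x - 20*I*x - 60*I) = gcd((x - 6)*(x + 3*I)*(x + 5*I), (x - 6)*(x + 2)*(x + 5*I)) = x^2 + x*(-6 + 5*I) - 30*I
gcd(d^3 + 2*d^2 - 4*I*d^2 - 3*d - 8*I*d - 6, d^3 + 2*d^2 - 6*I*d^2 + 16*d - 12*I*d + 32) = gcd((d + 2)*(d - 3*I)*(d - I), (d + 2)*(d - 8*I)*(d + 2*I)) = d + 2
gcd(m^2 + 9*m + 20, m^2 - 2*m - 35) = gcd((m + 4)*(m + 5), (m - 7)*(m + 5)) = m + 5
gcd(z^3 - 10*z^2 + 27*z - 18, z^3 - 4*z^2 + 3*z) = z^2 - 4*z + 3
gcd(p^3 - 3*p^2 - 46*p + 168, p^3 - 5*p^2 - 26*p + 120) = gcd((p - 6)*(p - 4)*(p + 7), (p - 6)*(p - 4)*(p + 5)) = p^2 - 10*p + 24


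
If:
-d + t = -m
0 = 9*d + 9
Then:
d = -1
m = -t - 1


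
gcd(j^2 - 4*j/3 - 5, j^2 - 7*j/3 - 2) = j - 3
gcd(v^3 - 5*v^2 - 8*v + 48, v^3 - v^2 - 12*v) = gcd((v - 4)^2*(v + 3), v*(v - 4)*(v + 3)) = v^2 - v - 12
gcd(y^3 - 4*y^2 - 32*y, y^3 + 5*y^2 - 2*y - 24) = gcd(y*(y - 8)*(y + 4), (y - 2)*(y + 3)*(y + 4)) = y + 4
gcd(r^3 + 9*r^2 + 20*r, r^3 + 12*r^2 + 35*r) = r^2 + 5*r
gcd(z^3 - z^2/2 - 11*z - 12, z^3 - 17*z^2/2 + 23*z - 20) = z - 4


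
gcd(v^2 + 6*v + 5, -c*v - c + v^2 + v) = v + 1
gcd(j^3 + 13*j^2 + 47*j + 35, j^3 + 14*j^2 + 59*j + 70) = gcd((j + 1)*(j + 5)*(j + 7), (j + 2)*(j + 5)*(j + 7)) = j^2 + 12*j + 35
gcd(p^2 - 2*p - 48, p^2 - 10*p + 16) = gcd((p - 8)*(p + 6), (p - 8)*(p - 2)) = p - 8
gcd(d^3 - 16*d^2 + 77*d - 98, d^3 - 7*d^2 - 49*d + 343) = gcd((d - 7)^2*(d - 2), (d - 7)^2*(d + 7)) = d^2 - 14*d + 49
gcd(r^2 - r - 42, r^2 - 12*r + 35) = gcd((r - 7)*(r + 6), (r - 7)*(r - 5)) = r - 7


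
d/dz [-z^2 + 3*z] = 3 - 2*z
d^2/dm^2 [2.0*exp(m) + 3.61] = 2.0*exp(m)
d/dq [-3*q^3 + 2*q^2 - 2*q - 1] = -9*q^2 + 4*q - 2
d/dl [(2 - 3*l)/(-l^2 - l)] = (-3*l^2 + 4*l + 2)/(l^2*(l^2 + 2*l + 1))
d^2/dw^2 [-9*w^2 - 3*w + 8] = -18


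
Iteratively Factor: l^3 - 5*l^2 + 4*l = (l - 4)*(l^2 - l) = l*(l - 4)*(l - 1)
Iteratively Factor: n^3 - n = (n - 1)*(n^2 + n) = n*(n - 1)*(n + 1)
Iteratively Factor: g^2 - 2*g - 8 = (g - 4)*(g + 2)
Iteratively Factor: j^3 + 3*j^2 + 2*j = (j + 1)*(j^2 + 2*j) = (j + 1)*(j + 2)*(j)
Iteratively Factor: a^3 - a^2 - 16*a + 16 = (a - 4)*(a^2 + 3*a - 4) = (a - 4)*(a + 4)*(a - 1)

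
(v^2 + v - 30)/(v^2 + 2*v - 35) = (v + 6)/(v + 7)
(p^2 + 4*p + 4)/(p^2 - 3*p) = (p^2 + 4*p + 4)/(p*(p - 3))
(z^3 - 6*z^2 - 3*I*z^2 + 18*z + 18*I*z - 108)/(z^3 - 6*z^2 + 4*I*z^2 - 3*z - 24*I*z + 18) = (z - 6*I)/(z + I)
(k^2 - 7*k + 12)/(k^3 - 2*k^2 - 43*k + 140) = (k - 3)/(k^2 + 2*k - 35)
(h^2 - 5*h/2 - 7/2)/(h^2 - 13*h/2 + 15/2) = (2*h^2 - 5*h - 7)/(2*h^2 - 13*h + 15)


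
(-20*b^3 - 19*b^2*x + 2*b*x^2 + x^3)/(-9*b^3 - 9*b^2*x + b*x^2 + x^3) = (-20*b^2 + b*x + x^2)/(-9*b^2 + x^2)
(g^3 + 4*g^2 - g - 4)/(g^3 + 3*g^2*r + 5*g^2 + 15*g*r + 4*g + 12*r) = (g - 1)/(g + 3*r)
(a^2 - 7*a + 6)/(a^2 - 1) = (a - 6)/(a + 1)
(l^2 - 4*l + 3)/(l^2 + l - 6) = (l^2 - 4*l + 3)/(l^2 + l - 6)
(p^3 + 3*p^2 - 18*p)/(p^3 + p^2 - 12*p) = (p + 6)/(p + 4)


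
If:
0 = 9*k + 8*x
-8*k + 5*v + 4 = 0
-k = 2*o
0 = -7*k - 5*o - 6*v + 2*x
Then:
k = 32/109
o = -16/109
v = -36/109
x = -36/109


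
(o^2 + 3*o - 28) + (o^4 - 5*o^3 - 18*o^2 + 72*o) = o^4 - 5*o^3 - 17*o^2 + 75*o - 28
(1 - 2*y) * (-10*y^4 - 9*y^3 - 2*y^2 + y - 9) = 20*y^5 + 8*y^4 - 5*y^3 - 4*y^2 + 19*y - 9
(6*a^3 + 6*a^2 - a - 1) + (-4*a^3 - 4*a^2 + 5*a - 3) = 2*a^3 + 2*a^2 + 4*a - 4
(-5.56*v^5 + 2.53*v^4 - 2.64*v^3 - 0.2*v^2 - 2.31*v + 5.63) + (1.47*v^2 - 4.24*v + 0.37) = -5.56*v^5 + 2.53*v^4 - 2.64*v^3 + 1.27*v^2 - 6.55*v + 6.0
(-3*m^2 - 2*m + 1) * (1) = -3*m^2 - 2*m + 1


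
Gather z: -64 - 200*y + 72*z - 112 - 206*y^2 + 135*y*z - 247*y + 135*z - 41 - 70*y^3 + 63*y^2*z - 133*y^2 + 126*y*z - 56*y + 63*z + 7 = -70*y^3 - 339*y^2 - 503*y + z*(63*y^2 + 261*y + 270) - 210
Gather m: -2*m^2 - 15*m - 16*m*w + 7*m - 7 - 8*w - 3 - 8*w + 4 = -2*m^2 + m*(-16*w - 8) - 16*w - 6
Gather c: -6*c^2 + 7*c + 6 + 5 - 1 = -6*c^2 + 7*c + 10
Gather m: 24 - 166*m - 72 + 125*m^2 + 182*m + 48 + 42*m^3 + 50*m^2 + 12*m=42*m^3 + 175*m^2 + 28*m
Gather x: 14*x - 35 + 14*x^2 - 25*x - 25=14*x^2 - 11*x - 60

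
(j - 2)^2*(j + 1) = j^3 - 3*j^2 + 4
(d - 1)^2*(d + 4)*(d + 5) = d^4 + 7*d^3 + 3*d^2 - 31*d + 20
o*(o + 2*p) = o^2 + 2*o*p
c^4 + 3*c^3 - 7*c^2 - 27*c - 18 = (c - 3)*(c + 1)*(c + 2)*(c + 3)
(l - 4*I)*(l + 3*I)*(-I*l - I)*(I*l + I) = l^4 + 2*l^3 - I*l^3 + 13*l^2 - 2*I*l^2 + 24*l - I*l + 12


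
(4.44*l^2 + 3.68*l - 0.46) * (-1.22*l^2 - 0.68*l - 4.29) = -5.4168*l^4 - 7.5088*l^3 - 20.9888*l^2 - 15.4744*l + 1.9734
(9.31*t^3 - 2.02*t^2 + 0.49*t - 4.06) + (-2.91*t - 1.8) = 9.31*t^3 - 2.02*t^2 - 2.42*t - 5.86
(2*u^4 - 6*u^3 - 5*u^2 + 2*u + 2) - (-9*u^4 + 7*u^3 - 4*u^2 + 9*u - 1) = 11*u^4 - 13*u^3 - u^2 - 7*u + 3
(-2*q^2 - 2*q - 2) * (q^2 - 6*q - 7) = -2*q^4 + 10*q^3 + 24*q^2 + 26*q + 14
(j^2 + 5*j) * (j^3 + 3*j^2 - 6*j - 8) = j^5 + 8*j^4 + 9*j^3 - 38*j^2 - 40*j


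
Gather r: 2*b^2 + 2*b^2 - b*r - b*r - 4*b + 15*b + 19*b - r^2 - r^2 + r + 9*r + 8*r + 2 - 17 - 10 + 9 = 4*b^2 + 30*b - 2*r^2 + r*(18 - 2*b) - 16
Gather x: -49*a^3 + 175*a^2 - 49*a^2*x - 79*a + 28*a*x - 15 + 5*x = -49*a^3 + 175*a^2 - 79*a + x*(-49*a^2 + 28*a + 5) - 15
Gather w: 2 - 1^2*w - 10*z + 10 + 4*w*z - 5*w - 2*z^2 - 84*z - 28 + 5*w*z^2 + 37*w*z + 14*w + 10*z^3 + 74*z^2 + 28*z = w*(5*z^2 + 41*z + 8) + 10*z^3 + 72*z^2 - 66*z - 16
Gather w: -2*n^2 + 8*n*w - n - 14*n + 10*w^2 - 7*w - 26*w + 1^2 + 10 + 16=-2*n^2 - 15*n + 10*w^2 + w*(8*n - 33) + 27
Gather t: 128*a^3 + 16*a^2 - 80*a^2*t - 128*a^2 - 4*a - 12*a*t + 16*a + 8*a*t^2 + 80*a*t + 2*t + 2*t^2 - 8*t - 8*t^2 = 128*a^3 - 112*a^2 + 12*a + t^2*(8*a - 6) + t*(-80*a^2 + 68*a - 6)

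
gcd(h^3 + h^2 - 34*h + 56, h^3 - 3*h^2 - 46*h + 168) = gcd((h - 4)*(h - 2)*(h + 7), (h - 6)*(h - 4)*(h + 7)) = h^2 + 3*h - 28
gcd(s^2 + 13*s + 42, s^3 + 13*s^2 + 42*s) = s^2 + 13*s + 42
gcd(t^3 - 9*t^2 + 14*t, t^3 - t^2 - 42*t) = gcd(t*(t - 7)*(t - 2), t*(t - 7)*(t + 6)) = t^2 - 7*t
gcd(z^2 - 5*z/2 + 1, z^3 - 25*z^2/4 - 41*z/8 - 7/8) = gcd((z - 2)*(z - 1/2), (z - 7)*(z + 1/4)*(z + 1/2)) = 1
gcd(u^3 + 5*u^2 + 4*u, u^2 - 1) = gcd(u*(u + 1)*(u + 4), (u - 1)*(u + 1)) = u + 1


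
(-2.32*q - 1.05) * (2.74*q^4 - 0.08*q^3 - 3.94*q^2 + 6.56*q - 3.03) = -6.3568*q^5 - 2.6914*q^4 + 9.2248*q^3 - 11.0822*q^2 + 0.1416*q + 3.1815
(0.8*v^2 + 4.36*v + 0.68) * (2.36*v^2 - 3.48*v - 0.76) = 1.888*v^4 + 7.5056*v^3 - 14.176*v^2 - 5.68*v - 0.5168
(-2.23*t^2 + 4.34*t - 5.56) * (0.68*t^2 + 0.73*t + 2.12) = -1.5164*t^4 + 1.3233*t^3 - 5.3402*t^2 + 5.142*t - 11.7872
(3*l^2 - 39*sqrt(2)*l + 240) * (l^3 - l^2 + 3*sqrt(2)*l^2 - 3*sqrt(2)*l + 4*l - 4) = 3*l^5 - 30*sqrt(2)*l^4 - 3*l^4 + 18*l^3 + 30*sqrt(2)*l^3 - 18*l^2 + 564*sqrt(2)*l^2 - 564*sqrt(2)*l + 960*l - 960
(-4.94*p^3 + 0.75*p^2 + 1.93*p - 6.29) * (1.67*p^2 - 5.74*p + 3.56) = -8.2498*p^5 + 29.6081*p^4 - 18.6683*p^3 - 18.9125*p^2 + 42.9754*p - 22.3924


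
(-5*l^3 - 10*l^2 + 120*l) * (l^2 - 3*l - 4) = -5*l^5 + 5*l^4 + 170*l^3 - 320*l^2 - 480*l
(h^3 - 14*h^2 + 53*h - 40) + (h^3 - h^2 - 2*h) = 2*h^3 - 15*h^2 + 51*h - 40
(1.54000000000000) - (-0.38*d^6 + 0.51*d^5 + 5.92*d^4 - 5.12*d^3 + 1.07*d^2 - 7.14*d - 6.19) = 0.38*d^6 - 0.51*d^5 - 5.92*d^4 + 5.12*d^3 - 1.07*d^2 + 7.14*d + 7.73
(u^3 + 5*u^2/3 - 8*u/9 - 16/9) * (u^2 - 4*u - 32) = u^5 - 7*u^4/3 - 356*u^3/9 - 464*u^2/9 + 320*u/9 + 512/9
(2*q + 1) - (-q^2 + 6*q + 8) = q^2 - 4*q - 7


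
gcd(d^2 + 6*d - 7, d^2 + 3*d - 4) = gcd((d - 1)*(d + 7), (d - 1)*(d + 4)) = d - 1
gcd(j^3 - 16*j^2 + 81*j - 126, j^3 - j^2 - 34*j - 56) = j - 7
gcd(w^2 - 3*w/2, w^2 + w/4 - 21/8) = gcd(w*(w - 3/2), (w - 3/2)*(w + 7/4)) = w - 3/2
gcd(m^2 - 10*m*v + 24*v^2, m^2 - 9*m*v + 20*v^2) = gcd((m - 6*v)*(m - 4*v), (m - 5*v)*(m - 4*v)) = -m + 4*v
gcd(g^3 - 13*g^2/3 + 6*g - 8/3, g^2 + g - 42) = 1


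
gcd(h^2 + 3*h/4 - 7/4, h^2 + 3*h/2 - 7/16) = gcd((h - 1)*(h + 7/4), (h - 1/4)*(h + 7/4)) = h + 7/4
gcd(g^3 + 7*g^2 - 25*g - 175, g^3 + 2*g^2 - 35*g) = g^2 + 2*g - 35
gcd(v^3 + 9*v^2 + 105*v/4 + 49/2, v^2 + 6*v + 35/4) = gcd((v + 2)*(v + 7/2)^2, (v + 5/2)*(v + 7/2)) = v + 7/2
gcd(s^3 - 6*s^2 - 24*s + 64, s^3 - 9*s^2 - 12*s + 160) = s^2 - 4*s - 32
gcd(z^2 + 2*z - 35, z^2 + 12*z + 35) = z + 7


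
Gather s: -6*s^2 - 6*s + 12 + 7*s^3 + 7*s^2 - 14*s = 7*s^3 + s^2 - 20*s + 12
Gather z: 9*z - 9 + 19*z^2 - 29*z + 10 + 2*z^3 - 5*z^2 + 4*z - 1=2*z^3 + 14*z^2 - 16*z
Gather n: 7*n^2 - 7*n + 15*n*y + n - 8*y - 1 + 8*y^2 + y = 7*n^2 + n*(15*y - 6) + 8*y^2 - 7*y - 1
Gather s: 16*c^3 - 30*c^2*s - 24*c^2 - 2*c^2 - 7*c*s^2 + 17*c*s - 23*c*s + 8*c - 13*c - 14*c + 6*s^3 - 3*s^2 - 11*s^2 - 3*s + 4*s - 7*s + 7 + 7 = 16*c^3 - 26*c^2 - 19*c + 6*s^3 + s^2*(-7*c - 14) + s*(-30*c^2 - 6*c - 6) + 14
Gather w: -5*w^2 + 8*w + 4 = -5*w^2 + 8*w + 4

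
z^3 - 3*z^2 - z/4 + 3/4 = (z - 3)*(z - 1/2)*(z + 1/2)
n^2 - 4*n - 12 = (n - 6)*(n + 2)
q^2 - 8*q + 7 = (q - 7)*(q - 1)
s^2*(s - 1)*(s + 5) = s^4 + 4*s^3 - 5*s^2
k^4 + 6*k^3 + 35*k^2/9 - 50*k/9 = k*(k - 2/3)*(k + 5/3)*(k + 5)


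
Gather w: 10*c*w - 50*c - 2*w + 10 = -50*c + w*(10*c - 2) + 10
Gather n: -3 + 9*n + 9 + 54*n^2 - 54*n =54*n^2 - 45*n + 6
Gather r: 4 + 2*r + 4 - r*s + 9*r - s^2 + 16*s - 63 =r*(11 - s) - s^2 + 16*s - 55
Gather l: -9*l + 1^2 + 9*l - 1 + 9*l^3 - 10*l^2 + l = 9*l^3 - 10*l^2 + l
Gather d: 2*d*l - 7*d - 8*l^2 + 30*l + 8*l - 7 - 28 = d*(2*l - 7) - 8*l^2 + 38*l - 35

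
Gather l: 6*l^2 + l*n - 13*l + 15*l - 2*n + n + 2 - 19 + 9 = 6*l^2 + l*(n + 2) - n - 8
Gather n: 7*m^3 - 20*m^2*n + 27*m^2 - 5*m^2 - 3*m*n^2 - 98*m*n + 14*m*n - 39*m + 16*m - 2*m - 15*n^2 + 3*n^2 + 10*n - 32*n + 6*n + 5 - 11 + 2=7*m^3 + 22*m^2 - 25*m + n^2*(-3*m - 12) + n*(-20*m^2 - 84*m - 16) - 4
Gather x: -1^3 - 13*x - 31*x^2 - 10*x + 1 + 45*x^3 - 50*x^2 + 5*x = 45*x^3 - 81*x^2 - 18*x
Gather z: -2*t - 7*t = -9*t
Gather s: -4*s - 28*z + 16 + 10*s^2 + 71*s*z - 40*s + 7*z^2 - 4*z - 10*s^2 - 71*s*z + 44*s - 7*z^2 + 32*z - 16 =0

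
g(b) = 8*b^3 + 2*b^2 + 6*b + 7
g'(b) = 24*b^2 + 4*b + 6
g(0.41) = 10.35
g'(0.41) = 11.67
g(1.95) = 85.62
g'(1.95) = 105.06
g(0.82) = 17.68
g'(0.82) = 25.42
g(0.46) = 10.96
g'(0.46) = 12.92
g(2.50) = 159.50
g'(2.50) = 166.00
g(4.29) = 701.18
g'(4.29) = 464.86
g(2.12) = 104.93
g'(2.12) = 122.35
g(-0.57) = 2.75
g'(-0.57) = 11.52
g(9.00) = 6055.00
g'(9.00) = 1986.00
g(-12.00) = -13601.00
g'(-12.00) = 3414.00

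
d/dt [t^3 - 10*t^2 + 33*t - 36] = 3*t^2 - 20*t + 33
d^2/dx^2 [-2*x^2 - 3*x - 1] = -4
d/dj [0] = 0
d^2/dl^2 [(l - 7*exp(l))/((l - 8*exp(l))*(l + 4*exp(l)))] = (-3*l^4*exp(l) + 116*l^3*exp(2*l) + 12*l^3*exp(l) + 2*l^3 - 960*l^2*exp(3*l) - 384*l^2*exp(2*l) - 42*l^2*exp(l) + 4992*l*exp(4*l) + 2688*l*exp(3*l) + 360*l*exp(2*l) - 7168*exp(5*l) - 7680*exp(4*l) - 928*exp(3*l))/(l^6 - 12*l^5*exp(l) - 48*l^4*exp(2*l) + 704*l^3*exp(3*l) + 1536*l^2*exp(4*l) - 12288*l*exp(5*l) - 32768*exp(6*l))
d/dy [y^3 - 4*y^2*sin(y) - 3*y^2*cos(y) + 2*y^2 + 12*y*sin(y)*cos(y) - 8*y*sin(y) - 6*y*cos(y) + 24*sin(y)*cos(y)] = 3*y^2*sin(y) - 4*y^2*cos(y) + 3*y^2 - 2*y*sin(y) - 14*y*cos(y) + 12*y*cos(2*y) + 4*y - 8*sin(y) + 6*sin(2*y) - 6*cos(y) + 24*cos(2*y)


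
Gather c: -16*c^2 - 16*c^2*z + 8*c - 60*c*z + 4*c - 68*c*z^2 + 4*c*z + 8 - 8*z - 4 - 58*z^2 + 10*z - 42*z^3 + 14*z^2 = c^2*(-16*z - 16) + c*(-68*z^2 - 56*z + 12) - 42*z^3 - 44*z^2 + 2*z + 4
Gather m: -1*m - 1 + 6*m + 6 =5*m + 5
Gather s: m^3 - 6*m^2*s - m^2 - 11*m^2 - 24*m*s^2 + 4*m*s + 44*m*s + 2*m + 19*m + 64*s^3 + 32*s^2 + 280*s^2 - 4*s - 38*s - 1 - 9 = m^3 - 12*m^2 + 21*m + 64*s^3 + s^2*(312 - 24*m) + s*(-6*m^2 + 48*m - 42) - 10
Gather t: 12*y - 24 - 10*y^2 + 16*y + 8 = -10*y^2 + 28*y - 16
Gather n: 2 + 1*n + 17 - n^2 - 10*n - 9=-n^2 - 9*n + 10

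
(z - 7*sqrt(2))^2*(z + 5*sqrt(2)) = z^3 - 9*sqrt(2)*z^2 - 42*z + 490*sqrt(2)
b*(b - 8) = b^2 - 8*b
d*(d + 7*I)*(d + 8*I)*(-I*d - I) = -I*d^4 + 15*d^3 - I*d^3 + 15*d^2 + 56*I*d^2 + 56*I*d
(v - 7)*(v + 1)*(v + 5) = v^3 - v^2 - 37*v - 35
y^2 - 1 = (y - 1)*(y + 1)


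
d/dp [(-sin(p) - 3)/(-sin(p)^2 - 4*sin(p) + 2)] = (-6*sin(p) + cos(p)^2 - 15)*cos(p)/(sin(p)^2 + 4*sin(p) - 2)^2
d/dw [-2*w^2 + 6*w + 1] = 6 - 4*w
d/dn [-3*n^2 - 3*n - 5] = -6*n - 3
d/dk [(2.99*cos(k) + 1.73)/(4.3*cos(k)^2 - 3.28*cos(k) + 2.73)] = (12.857*cos(k)^2 + 14.878*cos(k) - 13.8371)*sin(k)/(18.49*cos(k)^4 - 28.208*cos(k)^3 + 34.2364*cos(k)^2 - 17.9088*cos(k) + 7.4529)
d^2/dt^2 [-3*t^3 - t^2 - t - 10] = -18*t - 2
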